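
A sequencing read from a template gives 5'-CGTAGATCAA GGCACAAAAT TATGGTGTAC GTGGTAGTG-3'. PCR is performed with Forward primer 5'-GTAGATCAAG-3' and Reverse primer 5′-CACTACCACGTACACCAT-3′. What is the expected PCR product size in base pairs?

Scanning the template, GTAGATCAAG occurs at positions 2–11; this primer anneals to the bottom strand there with its 3' end pointing downstream.
The reverse primer's reverse complement is ATGGTGTACGTGGTAGTG, which matches the template at positions 22–39.
Amplicon spans positions 2–39: 38 bp.

38 bp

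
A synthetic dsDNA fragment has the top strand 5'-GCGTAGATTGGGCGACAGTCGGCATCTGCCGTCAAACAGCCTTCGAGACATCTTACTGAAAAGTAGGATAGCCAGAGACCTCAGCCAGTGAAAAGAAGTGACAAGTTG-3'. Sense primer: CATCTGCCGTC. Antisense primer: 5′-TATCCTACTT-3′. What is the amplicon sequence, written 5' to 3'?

5'-CATCTGCCGTCAAACAGCCTTCGAGACATCTTACTGAAAAGTAGGATA-3'

Scanning the template, CATCTGCCGTC occurs at positions 23–33; this primer anneals to the bottom strand there with its 3' end pointing downstream.
Reverse complement of the reverse primer: AAGTAGGATA. This occurs on the top strand at positions 61–70.
The product is the template from position 23 through 70 (48 bp).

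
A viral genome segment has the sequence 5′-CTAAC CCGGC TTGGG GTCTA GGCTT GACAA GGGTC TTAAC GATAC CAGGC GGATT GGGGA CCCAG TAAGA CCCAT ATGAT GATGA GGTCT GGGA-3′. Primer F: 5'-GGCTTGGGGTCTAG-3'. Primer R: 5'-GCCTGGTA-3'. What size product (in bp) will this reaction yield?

43 bp

Forward primer GGCTTGGGGTCTAG is found on the top strand at positions 8–21.
Reverse complement of the reverse primer: TACCAGGC. This occurs on the top strand at positions 43–50.
Product length = (reverse-primer end) − (forward-primer start) + 1 = 50 − 8 + 1 = 43 bp.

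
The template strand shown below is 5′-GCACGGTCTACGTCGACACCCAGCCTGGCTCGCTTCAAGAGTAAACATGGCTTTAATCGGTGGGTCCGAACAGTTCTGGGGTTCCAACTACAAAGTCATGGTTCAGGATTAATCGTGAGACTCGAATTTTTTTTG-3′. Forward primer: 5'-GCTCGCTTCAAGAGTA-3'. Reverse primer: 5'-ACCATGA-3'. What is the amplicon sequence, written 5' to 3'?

Scanning the template, GCTCGCTTCAAGAGTA occurs at positions 28–43; this primer anneals to the bottom strand there with its 3' end pointing downstream.
Taking the reverse complement of ACCATGA gives TCATGGT, found at positions 96–102 on the template; the primer anneals here to the top strand with its 3' end pointing upstream.
The product is the template from position 28 through 102 (75 bp).

5'-GCTCGCTTCAAGAGTAAACATGGCTTTAATCGGTGGGTCCGAACAGTTCTGGGGTTCCAACTACAAAGTCATGGT-3'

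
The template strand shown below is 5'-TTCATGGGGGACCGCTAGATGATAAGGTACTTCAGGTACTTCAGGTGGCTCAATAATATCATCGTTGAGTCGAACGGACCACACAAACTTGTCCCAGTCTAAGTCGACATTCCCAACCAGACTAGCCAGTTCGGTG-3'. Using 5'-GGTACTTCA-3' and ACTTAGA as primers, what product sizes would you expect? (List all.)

The forward primer GGTACTTCA matches the top strand at positions 26–34, 35–43.
The reverse primer's reverse complement is TCTAAGT, matching at positions 98–104.
Each forward site pairs with the reverse site to give a product ending at position 104: sizes 79, 70 bp.

79 bp, 70 bp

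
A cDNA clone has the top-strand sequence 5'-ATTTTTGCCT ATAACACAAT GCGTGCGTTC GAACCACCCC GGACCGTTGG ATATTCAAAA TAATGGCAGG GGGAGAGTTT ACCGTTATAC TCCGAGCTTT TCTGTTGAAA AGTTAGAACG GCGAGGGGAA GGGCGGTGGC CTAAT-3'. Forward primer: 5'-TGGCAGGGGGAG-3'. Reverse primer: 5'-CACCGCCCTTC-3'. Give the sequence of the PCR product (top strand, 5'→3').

5'-TGGCAGGGGGAGAGTTTACCGTTATACTCCGAGCTTTTCTGTTGAAAAGTTAGAACGGCGAGGGGAAGGGCGGTG-3'

Forward primer TGGCAGGGGGAG is found on the top strand at positions 64–75.
The reverse primer's reverse complement is GAAGGGCGGTG, which matches the template at positions 128–138.
The product is the template from position 64 through 138 (75 bp).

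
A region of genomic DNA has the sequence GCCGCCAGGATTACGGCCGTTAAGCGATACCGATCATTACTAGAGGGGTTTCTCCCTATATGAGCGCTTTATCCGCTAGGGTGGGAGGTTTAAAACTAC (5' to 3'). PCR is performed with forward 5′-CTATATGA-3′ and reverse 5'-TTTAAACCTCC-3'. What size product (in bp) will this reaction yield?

39 bp

The forward primer matches the template at positions 56–63.
Reverse complement of the reverse primer: GGAGGTTTAAA. This occurs on the top strand at positions 84–94.
Product length = (reverse-primer end) − (forward-primer start) + 1 = 94 − 56 + 1 = 39 bp.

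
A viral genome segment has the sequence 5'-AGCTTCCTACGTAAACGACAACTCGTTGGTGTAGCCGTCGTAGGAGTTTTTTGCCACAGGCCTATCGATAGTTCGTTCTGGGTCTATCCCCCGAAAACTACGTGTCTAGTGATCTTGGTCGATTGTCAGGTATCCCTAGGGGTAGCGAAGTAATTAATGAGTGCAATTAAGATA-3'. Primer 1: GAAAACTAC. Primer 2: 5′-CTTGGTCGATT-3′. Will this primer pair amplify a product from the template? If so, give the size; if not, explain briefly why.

Primer 1 (GAAAACTAC) matches the top strand at positions 93–101 (3' end points downstream).
Primer 2 (CTTGGTCGATT) also matches the top strand directly, at positions 114–124 — its reverse complement AATCGACCAAG is not present.
Both primers anneal to the bottom strand with 3' ends pointing the same way, so neither can prime synthesis back toward the other.

No product — both primers anneal to the same strand and extend in the same direction.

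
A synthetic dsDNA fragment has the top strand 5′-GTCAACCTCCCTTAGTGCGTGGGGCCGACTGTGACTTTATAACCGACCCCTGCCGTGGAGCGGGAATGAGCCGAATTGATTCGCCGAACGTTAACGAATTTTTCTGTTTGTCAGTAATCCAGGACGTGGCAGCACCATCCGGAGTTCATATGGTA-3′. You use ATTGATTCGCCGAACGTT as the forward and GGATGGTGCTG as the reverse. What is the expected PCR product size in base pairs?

The forward primer matches the template at positions 75–92.
The reverse primer's reverse complement is CAGCACCATCC, which matches the template at positions 130–140.
Product length = (reverse-primer end) − (forward-primer start) + 1 = 140 − 75 + 1 = 66 bp.

66 bp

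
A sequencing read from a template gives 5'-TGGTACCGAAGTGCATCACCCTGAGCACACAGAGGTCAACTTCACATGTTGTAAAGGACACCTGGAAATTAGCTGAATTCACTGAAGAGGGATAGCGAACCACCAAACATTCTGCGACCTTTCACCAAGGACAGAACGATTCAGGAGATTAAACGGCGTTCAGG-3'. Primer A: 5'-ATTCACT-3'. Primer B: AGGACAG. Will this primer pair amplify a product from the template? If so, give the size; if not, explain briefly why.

No product — both primers anneal to the same strand and extend in the same direction.

Primer A (ATTCACT) matches the top strand at positions 77–83 (3' end points downstream).
Primer B (AGGACAG) also matches the top strand directly, at positions 128–134 — its reverse complement CTGTCCT is not present.
Both primers anneal to the bottom strand with 3' ends pointing the same way, so neither can prime synthesis back toward the other.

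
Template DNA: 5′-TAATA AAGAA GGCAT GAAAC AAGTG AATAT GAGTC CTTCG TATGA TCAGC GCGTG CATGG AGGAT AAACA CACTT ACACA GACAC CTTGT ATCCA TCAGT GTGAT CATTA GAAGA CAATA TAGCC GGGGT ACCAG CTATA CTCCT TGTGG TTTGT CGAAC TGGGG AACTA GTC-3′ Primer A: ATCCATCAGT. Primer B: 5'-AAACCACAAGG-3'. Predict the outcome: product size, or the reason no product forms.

Yes — a 63 bp product.

Primer A (ATCCATCAGT) matches the top strand at positions 91–100; it acts as a forward primer.
Primer B's reverse complement is CCTTGTGGTTT, matching the top strand at positions 143–153; it acts as a reverse primer.
The 3' ends face each other across positions 91–153, giving a 63 bp product.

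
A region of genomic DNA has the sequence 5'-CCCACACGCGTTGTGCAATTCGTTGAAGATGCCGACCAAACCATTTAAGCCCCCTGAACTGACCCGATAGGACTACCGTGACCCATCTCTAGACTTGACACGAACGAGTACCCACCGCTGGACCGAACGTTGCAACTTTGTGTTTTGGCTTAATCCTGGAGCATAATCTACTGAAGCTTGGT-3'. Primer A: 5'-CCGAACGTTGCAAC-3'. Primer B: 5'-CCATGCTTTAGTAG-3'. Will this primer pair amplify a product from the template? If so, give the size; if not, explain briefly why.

Primer B (CCATGCTTTAGTAG) does not match the top strand, and its reverse complement CTACTAAAGCATGG does not match either.
With no annealing site for primer B, no amplification occurs.

No product — primer B has no binding site in the template.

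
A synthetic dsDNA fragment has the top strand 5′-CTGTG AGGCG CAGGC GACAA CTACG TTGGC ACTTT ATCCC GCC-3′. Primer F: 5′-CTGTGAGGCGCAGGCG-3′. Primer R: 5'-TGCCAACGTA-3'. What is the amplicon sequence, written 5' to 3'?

5'-CTGTGAGGCGCAGGCGACAACTACGTTGGCA-3'

Scanning the template, CTGTGAGGCGCAGGCG occurs at positions 1–16; this primer anneals to the bottom strand there with its 3' end pointing downstream.
Reverse complement of the reverse primer: TACGTTGGCA. This occurs on the top strand at positions 22–31.
The product is the template from position 1 through 31 (31 bp).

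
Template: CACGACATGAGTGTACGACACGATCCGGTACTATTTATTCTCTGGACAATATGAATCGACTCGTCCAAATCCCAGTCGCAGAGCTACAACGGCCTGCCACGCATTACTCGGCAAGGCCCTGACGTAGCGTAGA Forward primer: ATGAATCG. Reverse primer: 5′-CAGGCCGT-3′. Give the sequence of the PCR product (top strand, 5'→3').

5'-ATGAATCGACTCGTCCAAATCCCAGTCGCAGAGCTACAACGGCCTG-3'

The forward primer matches the template at positions 51–58.
The reverse primer's reverse complement is ACGGCCTG, which matches the template at positions 89–96.
The product is the template from position 51 through 96 (46 bp).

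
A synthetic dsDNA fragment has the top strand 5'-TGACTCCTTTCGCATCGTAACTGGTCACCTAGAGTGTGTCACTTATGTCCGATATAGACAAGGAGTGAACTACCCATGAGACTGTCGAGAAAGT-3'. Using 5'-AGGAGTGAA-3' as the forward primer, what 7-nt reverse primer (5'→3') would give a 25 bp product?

The forward primer binds at positions 61–69, so a 25 bp product ends at position 61 + 25 − 1 = 85.
The reverse primer anneals to the top strand over positions 79–85, i.e. to AGACTGT.
Its sequence written 5'→3' is the reverse complement: ACAGTCT.

5'-ACAGTCT-3'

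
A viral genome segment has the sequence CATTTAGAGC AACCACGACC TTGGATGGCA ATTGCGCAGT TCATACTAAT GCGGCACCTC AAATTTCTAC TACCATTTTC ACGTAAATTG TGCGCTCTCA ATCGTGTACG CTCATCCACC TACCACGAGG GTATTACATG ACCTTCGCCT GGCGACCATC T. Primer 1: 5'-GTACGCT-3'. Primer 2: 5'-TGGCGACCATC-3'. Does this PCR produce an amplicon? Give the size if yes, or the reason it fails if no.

Primer 1 (GTACGCT) matches the top strand at positions 106–112 (3' end points downstream).
Primer 2 (TGGCGACCATC) also matches the top strand directly, at positions 150–160 — its reverse complement GATGGTCGCCA is not present.
Both primers anneal to the bottom strand with 3' ends pointing the same way, so neither can prime synthesis back toward the other.

No product — both primers anneal to the same strand and extend in the same direction.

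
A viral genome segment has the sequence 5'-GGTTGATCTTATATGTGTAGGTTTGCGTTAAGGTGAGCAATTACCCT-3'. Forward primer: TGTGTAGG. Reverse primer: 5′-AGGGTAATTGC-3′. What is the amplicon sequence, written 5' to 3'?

5'-TGTGTAGGTTTGCGTTAAGGTGAGCAATTACCCT-3'

Scanning the template, TGTGTAGG occurs at positions 14–21; this primer anneals to the bottom strand there with its 3' end pointing downstream.
Taking the reverse complement of AGGGTAATTGC gives GCAATTACCCT, found at positions 37–47 on the template; the primer anneals here to the top strand with its 3' end pointing upstream.
The product is the template from position 14 through 47 (34 bp).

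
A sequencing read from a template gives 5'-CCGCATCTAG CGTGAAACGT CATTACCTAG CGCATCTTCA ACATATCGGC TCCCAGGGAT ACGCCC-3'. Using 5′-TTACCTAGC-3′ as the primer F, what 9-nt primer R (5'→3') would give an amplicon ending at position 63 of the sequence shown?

The forward primer binds at positions 23–31; the product's 3' end on the top strand is position 63.
The reverse primer anneals to the top strand over positions 55–63, i.e. to AGGGATACG.
Its sequence written 5'→3' is the reverse complement: CGTATCCCT.

5'-CGTATCCCT-3'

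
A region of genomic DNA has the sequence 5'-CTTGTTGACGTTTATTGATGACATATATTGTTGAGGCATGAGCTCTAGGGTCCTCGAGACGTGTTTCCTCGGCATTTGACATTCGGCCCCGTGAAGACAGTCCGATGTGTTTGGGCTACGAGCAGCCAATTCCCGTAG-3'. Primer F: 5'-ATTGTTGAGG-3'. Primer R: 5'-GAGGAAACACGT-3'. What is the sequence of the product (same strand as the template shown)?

5'-ATTGTTGAGGCATGAGCTCTAGGGTCCTCGAGACGTGTTTCCTC-3'

Scanning the template, ATTGTTGAGG occurs at positions 27–36; this primer anneals to the bottom strand there with its 3' end pointing downstream.
The reverse primer's reverse complement is ACGTGTTTCCTC, which matches the template at positions 59–70.
The product is the template from position 27 through 70 (44 bp).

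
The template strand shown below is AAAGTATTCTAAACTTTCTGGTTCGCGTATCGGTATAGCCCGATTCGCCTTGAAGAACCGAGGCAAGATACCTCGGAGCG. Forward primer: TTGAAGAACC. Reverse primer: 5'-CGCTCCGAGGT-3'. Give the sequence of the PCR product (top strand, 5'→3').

The forward primer matches the template at positions 50–59.
Taking the reverse complement of CGCTCCGAGGT gives ACCTCGGAGCG, found at positions 70–80 on the template; the primer anneals here to the top strand with its 3' end pointing upstream.
The product is the template from position 50 through 80 (31 bp).

5'-TTGAAGAACCGAGGCAAGATACCTCGGAGCG-3'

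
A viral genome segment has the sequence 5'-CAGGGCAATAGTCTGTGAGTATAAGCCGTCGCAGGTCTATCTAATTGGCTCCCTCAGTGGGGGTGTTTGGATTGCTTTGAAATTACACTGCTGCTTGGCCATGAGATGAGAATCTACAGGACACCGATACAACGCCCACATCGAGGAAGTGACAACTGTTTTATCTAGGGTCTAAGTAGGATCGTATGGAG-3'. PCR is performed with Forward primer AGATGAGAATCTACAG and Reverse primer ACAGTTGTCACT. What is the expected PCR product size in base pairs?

The forward primer matches the template at positions 104–119.
The reverse primer's reverse complement is AGTGACAACTGT, which matches the template at positions 148–159.
Amplicon spans positions 104–159: 56 bp.

56 bp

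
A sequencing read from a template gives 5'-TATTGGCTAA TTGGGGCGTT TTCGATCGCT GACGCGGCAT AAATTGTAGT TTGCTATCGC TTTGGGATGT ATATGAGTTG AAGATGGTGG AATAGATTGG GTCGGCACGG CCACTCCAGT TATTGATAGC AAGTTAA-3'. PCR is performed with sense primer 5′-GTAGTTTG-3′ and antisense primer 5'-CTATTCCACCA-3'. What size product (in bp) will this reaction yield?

Scanning the template, GTAGTTTG occurs at positions 46–53; this primer anneals to the bottom strand there with its 3' end pointing downstream.
Reverse complement of the reverse primer: TGGTGGAATAG. This occurs on the top strand at positions 85–95.
Product length = (reverse-primer end) − (forward-primer start) + 1 = 95 − 46 + 1 = 50 bp.

50 bp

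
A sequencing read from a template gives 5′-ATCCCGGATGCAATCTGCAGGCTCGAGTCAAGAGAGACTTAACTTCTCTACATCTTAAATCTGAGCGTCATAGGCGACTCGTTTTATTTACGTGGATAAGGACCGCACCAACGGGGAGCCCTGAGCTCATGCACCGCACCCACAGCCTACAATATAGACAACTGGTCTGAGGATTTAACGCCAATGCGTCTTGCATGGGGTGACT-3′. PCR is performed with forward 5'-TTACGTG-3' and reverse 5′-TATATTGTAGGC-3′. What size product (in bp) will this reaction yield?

Forward primer TTACGTG is found on the top strand at positions 88–94.
The reverse primer's reverse complement is GCCTACAATATA, which matches the template at positions 145–156.
The product runs from position 88 to position 156, so its length is 156 − 88 + 1 = 69 bp.

69 bp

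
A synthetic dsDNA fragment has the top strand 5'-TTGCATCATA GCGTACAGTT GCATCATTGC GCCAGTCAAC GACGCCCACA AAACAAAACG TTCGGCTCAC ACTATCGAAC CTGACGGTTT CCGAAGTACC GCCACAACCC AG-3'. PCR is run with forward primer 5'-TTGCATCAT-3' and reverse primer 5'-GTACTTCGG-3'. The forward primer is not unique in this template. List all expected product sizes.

The forward primer TTGCATCAT matches the top strand at positions 1–9, 19–27.
The reverse primer's reverse complement is CCGAAGTAC, matching at positions 91–99.
Each forward site pairs with the reverse site to give a product ending at position 99: sizes 99, 81 bp.

99 bp, 81 bp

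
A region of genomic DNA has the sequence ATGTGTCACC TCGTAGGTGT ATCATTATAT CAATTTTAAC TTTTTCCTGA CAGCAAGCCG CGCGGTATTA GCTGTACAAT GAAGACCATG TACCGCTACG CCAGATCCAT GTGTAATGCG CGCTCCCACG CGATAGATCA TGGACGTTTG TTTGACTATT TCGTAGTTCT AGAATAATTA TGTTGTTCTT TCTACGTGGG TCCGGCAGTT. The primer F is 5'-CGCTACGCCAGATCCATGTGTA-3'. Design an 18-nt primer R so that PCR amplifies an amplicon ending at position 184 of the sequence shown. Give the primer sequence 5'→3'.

5'-AACATAATTATTCTAGAA-3'

The forward primer binds at positions 94–115; the product's 3' end on the top strand is position 184.
The reverse primer anneals to the top strand over positions 167–184, i.e. to TTCTAGAATAATTATGTT.
Its sequence written 5'→3' is the reverse complement: AACATAATTATTCTAGAA.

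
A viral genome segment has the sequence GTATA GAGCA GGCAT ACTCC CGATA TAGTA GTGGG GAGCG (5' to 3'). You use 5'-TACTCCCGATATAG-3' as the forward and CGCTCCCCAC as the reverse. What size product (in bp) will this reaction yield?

The forward primer matches the template at positions 15–28.
The reverse primer's reverse complement is GTGGGGAGCG, which matches the template at positions 31–40.
Amplicon spans positions 15–40: 26 bp.

26 bp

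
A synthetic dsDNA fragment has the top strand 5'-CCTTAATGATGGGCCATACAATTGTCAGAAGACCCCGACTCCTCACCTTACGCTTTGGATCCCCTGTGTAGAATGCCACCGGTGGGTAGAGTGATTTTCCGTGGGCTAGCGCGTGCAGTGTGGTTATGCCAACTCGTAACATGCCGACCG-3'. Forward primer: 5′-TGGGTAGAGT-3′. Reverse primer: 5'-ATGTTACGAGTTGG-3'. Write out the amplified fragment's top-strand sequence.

Scanning the template, TGGGTAGAGT occurs at positions 83–92; this primer anneals to the bottom strand there with its 3' end pointing downstream.
The reverse primer's reverse complement is CCAACTCGTAACAT, which matches the template at positions 129–142.
The product is the template from position 83 through 142 (60 bp).

5'-TGGGTAGAGTGATTTTCCGTGGGCTAGCGCGTGCAGTGTGGTTATGCCAACTCGTAACAT-3'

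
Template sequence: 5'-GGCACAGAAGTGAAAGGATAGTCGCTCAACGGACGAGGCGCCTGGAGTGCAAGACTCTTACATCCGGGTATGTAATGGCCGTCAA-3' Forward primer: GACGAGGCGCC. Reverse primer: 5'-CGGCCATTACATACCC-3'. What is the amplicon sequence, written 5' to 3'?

5'-GACGAGGCGCCTGGAGTGCAAGACTCTTACATCCGGGTATGTAATGGCCG-3'

Scanning the template, GACGAGGCGCC occurs at positions 32–42; this primer anneals to the bottom strand there with its 3' end pointing downstream.
The reverse primer's reverse complement is GGGTATGTAATGGCCG, which matches the template at positions 66–81.
The product is the template from position 32 through 81 (50 bp).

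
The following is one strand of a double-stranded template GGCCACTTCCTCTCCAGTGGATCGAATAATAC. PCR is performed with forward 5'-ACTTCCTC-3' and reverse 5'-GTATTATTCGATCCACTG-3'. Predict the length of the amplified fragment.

Scanning the template, ACTTCCTC occurs at positions 5–12; this primer anneals to the bottom strand there with its 3' end pointing downstream.
Reverse complement of the reverse primer: CAGTGGATCGAATAATAC. This occurs on the top strand at positions 15–32.
Product length = (reverse-primer end) − (forward-primer start) + 1 = 32 − 5 + 1 = 28 bp.

28 bp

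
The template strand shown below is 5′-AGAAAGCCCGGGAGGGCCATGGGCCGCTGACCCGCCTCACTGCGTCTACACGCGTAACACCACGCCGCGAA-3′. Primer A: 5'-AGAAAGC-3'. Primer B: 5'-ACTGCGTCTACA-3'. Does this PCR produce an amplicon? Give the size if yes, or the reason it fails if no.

Primer A (AGAAAGC) matches the top strand at positions 1–7 (3' end points downstream).
Primer B (ACTGCGTCTACA) also matches the top strand directly, at positions 39–50 — its reverse complement TGTAGACGCAGT is not present.
Both primers anneal to the bottom strand with 3' ends pointing the same way, so neither can prime synthesis back toward the other.

No product — both primers anneal to the same strand and extend in the same direction.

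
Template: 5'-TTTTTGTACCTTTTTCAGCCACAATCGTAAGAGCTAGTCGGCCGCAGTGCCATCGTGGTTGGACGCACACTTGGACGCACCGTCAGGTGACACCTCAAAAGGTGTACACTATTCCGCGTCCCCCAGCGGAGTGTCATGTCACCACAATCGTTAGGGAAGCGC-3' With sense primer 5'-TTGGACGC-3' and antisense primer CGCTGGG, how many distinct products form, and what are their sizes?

The forward primer TTGGACGC matches the top strand at positions 59–66, 71–78.
The reverse primer's reverse complement is CCCAGCG, matching at positions 122–128.
Each forward site pairs with the reverse site to give a product ending at position 128: sizes 70, 58 bp.

Two products: 70 bp, 58 bp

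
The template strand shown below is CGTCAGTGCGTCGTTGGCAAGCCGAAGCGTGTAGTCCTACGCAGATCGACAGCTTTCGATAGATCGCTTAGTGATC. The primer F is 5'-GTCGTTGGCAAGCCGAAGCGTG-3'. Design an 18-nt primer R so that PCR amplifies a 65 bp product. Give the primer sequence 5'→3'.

5'-TCACTAAGCGATCTATCG-3'

The forward primer binds at positions 10–31, so a 65 bp product ends at position 10 + 65 − 1 = 74.
The reverse primer anneals to the top strand over positions 57–74, i.e. to CGATAGATCGCTTAGTGA.
Its sequence written 5'→3' is the reverse complement: TCACTAAGCGATCTATCG.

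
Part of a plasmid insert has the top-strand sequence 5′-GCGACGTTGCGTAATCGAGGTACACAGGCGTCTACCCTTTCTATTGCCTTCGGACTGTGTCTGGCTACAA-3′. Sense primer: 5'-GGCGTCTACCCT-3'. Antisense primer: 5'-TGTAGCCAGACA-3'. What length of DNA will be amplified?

The forward primer matches the template at positions 27–38.
Reverse complement of the reverse primer: TGTCTGGCTACA. This occurs on the top strand at positions 58–69.
Product length = (reverse-primer end) − (forward-primer start) + 1 = 69 − 27 + 1 = 43 bp.

43 bp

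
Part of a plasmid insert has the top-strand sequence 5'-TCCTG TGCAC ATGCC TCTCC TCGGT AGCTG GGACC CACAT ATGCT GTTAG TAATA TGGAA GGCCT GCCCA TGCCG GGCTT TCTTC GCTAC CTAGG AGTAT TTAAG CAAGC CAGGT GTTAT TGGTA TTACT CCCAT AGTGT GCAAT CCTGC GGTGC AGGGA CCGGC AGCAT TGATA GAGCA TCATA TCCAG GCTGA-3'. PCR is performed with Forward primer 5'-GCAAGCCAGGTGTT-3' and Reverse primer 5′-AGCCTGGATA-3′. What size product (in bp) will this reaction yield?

89 bp

The forward primer matches the template at positions 105–118.
Taking the reverse complement of AGCCTGGATA gives TATCCAGGCT, found at positions 184–193 on the template; the primer anneals here to the top strand with its 3' end pointing upstream.
Product length = (reverse-primer end) − (forward-primer start) + 1 = 193 − 105 + 1 = 89 bp.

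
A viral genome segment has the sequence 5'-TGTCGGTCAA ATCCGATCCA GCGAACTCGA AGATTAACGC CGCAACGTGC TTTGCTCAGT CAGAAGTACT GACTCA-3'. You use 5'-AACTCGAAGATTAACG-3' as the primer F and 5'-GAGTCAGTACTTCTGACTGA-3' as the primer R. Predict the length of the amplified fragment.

52 bp

The forward primer matches the template at positions 24–39.
Taking the reverse complement of GAGTCAGTACTTCTGACTGA gives TCAGTCAGAAGTACTGACTC, found at positions 56–75 on the template; the primer anneals here to the top strand with its 3' end pointing upstream.
Product length = (reverse-primer end) − (forward-primer start) + 1 = 75 − 24 + 1 = 52 bp.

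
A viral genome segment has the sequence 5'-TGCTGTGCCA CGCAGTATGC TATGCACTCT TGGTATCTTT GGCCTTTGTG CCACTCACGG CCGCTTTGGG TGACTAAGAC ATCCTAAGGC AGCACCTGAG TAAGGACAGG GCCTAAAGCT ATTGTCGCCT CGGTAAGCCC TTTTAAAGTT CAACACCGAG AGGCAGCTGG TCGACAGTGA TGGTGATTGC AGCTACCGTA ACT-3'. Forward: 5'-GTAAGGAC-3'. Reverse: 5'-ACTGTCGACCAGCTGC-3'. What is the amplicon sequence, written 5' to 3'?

Forward primer GTAAGGAC is found on the top strand at positions 100–107.
Reverse complement of the reverse primer: GCAGCTGGTCGACAGT. This occurs on the top strand at positions 163–178.
The product is the template from position 100 through 178 (79 bp).

5'-GTAAGGACAGGGCCTAAAGCTATTGTCGCCTCGGTAAGCCCTTTTAAAGTTCAACACCGAGAGGCAGCTGGTCGACAGT-3'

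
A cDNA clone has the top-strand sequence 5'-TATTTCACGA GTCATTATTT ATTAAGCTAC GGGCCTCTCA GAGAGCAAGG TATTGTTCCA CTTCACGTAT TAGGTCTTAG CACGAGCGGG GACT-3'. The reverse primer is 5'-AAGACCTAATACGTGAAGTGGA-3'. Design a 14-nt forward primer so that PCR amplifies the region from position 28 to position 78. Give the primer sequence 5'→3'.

5'-TACGGGCCTCTCAG-3'

The reverse primer's reverse complement TCCACTTCACGTATTAGGTCTT matches the template at positions 57–78; the product starts at position 28.
The forward primer is identical to the top strand over positions 28–41: TACGGGCCTCTCAG.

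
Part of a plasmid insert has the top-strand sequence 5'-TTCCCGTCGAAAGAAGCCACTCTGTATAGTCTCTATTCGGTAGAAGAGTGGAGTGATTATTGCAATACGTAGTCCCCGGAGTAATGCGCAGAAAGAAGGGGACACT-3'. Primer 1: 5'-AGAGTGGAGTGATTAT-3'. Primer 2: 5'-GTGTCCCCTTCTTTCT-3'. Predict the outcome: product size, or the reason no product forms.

Primer 1 (AGAGTGGAGTGATTAT) matches the top strand at positions 45–60; it acts as a forward primer.
Primer 2's reverse complement is AGAAAGAAGGGGACAC, matching the top strand at positions 90–105; it acts as a reverse primer.
The 3' ends face each other across positions 45–105, giving a 61 bp product.

Yes — a 61 bp product.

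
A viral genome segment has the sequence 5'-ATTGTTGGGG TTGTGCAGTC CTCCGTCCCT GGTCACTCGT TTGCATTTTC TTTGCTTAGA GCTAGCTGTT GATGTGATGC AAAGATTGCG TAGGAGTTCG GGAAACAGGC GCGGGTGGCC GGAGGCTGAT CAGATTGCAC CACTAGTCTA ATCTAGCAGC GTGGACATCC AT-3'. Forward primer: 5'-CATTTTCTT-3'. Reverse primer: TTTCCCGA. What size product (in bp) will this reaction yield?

Forward primer CATTTTCTT is found on the top strand at positions 44–52.
The reverse primer's reverse complement is TCGGGAAA, which matches the template at positions 98–105.
Amplicon spans positions 44–105: 62 bp.

62 bp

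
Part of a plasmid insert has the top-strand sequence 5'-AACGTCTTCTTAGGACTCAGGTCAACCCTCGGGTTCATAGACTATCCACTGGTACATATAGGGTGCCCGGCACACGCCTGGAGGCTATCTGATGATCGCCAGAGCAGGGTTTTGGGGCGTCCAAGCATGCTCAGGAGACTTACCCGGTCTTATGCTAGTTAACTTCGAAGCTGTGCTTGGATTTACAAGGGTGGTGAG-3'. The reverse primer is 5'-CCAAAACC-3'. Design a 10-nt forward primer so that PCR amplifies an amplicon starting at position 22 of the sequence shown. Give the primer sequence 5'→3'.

The reverse primer's reverse complement GGTTTTGG matches the template at positions 108–115; the product starts at position 22.
The forward primer is identical to the top strand over positions 22–31: TCAACCCTCG.

5'-TCAACCCTCG-3'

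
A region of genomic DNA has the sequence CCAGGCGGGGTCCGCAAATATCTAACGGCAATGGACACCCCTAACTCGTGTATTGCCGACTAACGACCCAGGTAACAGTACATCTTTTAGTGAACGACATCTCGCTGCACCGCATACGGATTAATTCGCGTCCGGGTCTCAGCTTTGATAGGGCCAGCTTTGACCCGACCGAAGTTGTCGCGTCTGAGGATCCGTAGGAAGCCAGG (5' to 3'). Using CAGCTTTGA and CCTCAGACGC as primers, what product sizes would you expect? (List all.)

50 bp, 35 bp

The forward primer CAGCTTTGA matches the top strand at positions 140–148, 155–163.
The reverse primer's reverse complement is GCGTCTGAGG, matching at positions 180–189.
Each forward site pairs with the reverse site to give a product ending at position 189: sizes 50, 35 bp.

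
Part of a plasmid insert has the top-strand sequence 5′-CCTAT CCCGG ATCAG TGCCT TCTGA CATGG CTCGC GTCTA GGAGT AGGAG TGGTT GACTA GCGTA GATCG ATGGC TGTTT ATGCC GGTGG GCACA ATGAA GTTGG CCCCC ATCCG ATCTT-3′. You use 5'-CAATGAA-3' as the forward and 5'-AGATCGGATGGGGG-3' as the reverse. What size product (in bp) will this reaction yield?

26 bp

Scanning the template, CAATGAA occurs at positions 94–100; this primer anneals to the bottom strand there with its 3' end pointing downstream.
Reverse complement of the reverse primer: CCCCCATCCGATCT. This occurs on the top strand at positions 106–119.
Amplicon spans positions 94–119: 26 bp.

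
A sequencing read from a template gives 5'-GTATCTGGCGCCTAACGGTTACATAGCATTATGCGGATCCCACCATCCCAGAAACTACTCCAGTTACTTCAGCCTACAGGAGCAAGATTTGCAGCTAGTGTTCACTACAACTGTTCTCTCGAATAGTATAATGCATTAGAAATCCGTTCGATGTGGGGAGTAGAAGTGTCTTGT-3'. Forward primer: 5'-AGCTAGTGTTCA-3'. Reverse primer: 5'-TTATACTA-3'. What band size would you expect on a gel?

Scanning the template, AGCTAGTGTTCA occurs at positions 93–104; this primer anneals to the bottom strand there with its 3' end pointing downstream.
The reverse primer's reverse complement is TAGTATAA, which matches the template at positions 124–131.
The product runs from position 93 to position 131, so its length is 131 − 93 + 1 = 39 bp.

39 bp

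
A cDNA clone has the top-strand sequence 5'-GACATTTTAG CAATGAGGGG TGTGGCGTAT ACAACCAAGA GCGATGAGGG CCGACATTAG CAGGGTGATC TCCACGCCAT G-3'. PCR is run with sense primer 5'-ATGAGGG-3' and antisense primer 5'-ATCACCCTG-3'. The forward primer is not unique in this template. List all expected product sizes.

The forward primer ATGAGGG matches the top strand at positions 13–19, 44–50.
The reverse primer's reverse complement is CAGGGTGAT, matching at positions 61–69.
Each forward site pairs with the reverse site to give a product ending at position 69: sizes 57, 26 bp.

57 bp, 26 bp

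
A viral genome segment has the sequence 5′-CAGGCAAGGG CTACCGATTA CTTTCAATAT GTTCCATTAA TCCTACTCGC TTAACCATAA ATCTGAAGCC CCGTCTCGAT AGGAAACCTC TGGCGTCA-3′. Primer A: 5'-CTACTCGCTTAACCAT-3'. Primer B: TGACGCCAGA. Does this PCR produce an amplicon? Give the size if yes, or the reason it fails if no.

Yes — a 56 bp product.

Primer A (CTACTCGCTTAACCAT) matches the top strand at positions 43–58; it acts as a forward primer.
Primer B's reverse complement is TCTGGCGTCA, matching the top strand at positions 89–98; it acts as a reverse primer.
The 3' ends face each other across positions 43–98, giving a 56 bp product.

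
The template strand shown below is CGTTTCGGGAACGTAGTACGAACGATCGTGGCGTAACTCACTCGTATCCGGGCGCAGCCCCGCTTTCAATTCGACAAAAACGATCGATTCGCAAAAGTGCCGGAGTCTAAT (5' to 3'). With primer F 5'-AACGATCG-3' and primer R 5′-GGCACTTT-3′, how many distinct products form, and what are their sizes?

The forward primer AACGATCG matches the top strand at positions 21–28, 79–86.
The reverse primer's reverse complement is AAAGTGCC, matching at positions 94–101.
Each forward site pairs with the reverse site to give a product ending at position 101: sizes 81, 23 bp.

Two products: 81 bp, 23 bp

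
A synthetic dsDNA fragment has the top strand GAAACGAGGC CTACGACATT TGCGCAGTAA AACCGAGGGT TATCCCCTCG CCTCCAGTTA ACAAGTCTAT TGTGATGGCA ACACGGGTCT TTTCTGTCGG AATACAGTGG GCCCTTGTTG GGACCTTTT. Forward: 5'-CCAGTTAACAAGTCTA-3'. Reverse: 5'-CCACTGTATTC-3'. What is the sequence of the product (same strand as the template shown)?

5'-CCAGTTAACAAGTCTATTGTGATGGCAACACGGGTCTTTTCTGTCGGAATACAGTGG-3'

Forward primer CCAGTTAACAAGTCTA is found on the top strand at positions 54–69.
Taking the reverse complement of CCACTGTATTC gives GAATACAGTGG, found at positions 100–110 on the template; the primer anneals here to the top strand with its 3' end pointing upstream.
The product is the template from position 54 through 110 (57 bp).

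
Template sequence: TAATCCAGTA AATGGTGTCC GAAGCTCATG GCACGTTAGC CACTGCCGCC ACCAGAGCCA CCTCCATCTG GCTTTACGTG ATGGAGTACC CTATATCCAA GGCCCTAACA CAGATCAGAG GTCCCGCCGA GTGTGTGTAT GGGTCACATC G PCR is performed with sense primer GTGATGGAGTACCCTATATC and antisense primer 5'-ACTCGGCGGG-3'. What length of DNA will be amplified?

55 bp

The forward primer matches the template at positions 78–97.
The reverse primer's reverse complement is CCCGCCGAGT, which matches the template at positions 123–132.
Amplicon spans positions 78–132: 55 bp.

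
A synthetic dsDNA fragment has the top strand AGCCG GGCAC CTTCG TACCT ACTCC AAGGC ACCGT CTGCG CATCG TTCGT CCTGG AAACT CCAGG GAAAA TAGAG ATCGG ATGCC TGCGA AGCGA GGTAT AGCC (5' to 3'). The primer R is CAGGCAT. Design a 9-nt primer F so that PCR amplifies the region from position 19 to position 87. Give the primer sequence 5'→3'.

5'-CTACTCCAA-3'

The reverse primer's reverse complement ATGCCTG matches the template at positions 81–87; the product starts at position 19.
The forward primer is identical to the top strand over positions 19–27: CTACTCCAA.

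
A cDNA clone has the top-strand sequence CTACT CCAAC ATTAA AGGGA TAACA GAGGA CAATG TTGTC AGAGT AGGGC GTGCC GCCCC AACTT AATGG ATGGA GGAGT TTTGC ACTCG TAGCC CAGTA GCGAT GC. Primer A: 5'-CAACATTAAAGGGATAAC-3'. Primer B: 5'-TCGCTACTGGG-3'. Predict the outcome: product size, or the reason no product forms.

Yes — a 98 bp product.

Primer A (CAACATTAAAGGGATAAC) matches the top strand at positions 7–24; it acts as a forward primer.
Primer B's reverse complement is CCCAGTAGCGA, matching the top strand at positions 94–104; it acts as a reverse primer.
The 3' ends face each other across positions 7–104, giving a 98 bp product.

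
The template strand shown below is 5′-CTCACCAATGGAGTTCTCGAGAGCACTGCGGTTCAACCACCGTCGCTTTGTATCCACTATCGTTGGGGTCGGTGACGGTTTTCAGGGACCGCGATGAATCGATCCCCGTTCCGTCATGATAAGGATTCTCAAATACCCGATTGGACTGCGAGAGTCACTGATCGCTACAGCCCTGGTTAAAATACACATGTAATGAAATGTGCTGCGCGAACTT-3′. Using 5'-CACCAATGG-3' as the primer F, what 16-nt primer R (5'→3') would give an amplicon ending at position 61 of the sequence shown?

5'-GATAGTGGATACAAAG-3'

The forward primer binds at positions 3–11; the product's 3' end on the top strand is position 61.
The reverse primer anneals to the top strand over positions 46–61, i.e. to CTTTGTATCCACTATC.
Its sequence written 5'→3' is the reverse complement: GATAGTGGATACAAAG.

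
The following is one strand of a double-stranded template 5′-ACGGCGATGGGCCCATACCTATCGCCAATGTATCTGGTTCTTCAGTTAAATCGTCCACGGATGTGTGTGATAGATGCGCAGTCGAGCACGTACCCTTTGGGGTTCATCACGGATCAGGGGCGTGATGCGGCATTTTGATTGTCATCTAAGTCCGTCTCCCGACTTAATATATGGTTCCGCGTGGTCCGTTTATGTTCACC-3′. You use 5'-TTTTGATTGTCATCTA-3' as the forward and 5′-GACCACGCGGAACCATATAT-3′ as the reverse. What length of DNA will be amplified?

Forward primer TTTTGATTGTCATCTA is found on the top strand at positions 133–148.
Reverse complement of the reverse primer: ATATATGGTTCCGCGTGGTC. This occurs on the top strand at positions 167–186.
Product length = (reverse-primer end) − (forward-primer start) + 1 = 186 − 133 + 1 = 54 bp.

54 bp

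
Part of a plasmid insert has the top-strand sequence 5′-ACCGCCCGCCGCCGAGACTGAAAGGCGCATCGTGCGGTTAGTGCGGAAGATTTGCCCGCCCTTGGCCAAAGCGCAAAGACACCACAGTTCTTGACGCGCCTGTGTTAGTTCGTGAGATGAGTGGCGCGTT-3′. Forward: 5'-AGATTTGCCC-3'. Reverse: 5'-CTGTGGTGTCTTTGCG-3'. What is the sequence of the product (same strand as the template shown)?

5'-AGATTTGCCCGCCCTTGGCCAAAGCGCAAAGACACCACAG-3'

Scanning the template, AGATTTGCCC occurs at positions 48–57; this primer anneals to the bottom strand there with its 3' end pointing downstream.
Reverse complement of the reverse primer: CGCAAAGACACCACAG. This occurs on the top strand at positions 72–87.
The product is the template from position 48 through 87 (40 bp).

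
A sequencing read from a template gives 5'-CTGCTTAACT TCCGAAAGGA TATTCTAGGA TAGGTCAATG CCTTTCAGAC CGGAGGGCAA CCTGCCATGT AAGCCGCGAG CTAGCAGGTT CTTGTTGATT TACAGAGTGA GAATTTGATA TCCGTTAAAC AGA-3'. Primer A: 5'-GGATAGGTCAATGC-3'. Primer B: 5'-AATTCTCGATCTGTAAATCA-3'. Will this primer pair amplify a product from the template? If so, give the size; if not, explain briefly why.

No product — primer B has no binding site in the template.

Primer B (AATTCTCGATCTGTAAATCA) does not match the top strand, and its reverse complement TGATTTACAGATCGAGAATT does not match either.
With no annealing site for primer B, no amplification occurs.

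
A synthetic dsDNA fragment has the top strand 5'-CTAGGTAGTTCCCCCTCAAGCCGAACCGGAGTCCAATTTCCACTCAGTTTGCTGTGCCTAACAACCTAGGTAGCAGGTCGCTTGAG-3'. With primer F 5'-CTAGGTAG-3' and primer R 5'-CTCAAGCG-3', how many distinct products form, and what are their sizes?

Two products: 86 bp, 21 bp

The forward primer CTAGGTAG matches the top strand at positions 1–8, 66–73.
The reverse primer's reverse complement is CGCTTGAG, matching at positions 79–86.
Each forward site pairs with the reverse site to give a product ending at position 86: sizes 86, 21 bp.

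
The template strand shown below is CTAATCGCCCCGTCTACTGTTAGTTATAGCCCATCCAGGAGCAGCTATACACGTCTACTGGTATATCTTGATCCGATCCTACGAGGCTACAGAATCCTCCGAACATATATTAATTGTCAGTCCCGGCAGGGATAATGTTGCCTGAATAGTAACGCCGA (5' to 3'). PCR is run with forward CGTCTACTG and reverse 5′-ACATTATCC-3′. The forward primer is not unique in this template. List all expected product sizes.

The forward primer CGTCTACTG matches the top strand at positions 11–19, 52–60.
The reverse primer's reverse complement is GGATAATGT, matching at positions 130–138.
Each forward site pairs with the reverse site to give a product ending at position 138: sizes 128, 87 bp.

128 bp, 87 bp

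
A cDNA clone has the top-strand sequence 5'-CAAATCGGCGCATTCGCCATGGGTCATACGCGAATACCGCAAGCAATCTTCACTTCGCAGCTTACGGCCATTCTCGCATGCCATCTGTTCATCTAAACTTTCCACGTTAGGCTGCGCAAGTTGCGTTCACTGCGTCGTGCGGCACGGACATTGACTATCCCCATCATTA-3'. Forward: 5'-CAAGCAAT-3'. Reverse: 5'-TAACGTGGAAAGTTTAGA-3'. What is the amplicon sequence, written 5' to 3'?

5'-CAAGCAATCTTCACTTCGCAGCTTACGGCCATTCTCGCATGCCATCTGTTCATCTAAACTTTCCACGTTA-3'

Scanning the template, CAAGCAAT occurs at positions 40–47; this primer anneals to the bottom strand there with its 3' end pointing downstream.
Reverse complement of the reverse primer: TCTAAACTTTCCACGTTA. This occurs on the top strand at positions 92–109.
The product is the template from position 40 through 109 (70 bp).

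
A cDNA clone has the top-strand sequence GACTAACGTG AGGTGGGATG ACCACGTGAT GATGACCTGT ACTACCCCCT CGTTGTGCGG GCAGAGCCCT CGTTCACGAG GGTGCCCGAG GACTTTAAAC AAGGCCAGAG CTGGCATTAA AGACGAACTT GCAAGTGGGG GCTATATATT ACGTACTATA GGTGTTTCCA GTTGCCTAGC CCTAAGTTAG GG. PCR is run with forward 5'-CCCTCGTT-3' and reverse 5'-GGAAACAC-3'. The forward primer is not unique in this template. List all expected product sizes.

The forward primer CCCTCGTT matches the top strand at positions 47–54, 67–74.
The reverse primer's reverse complement is GTGTTTCC, matching at positions 162–169.
Each forward site pairs with the reverse site to give a product ending at position 169: sizes 123, 103 bp.

123 bp, 103 bp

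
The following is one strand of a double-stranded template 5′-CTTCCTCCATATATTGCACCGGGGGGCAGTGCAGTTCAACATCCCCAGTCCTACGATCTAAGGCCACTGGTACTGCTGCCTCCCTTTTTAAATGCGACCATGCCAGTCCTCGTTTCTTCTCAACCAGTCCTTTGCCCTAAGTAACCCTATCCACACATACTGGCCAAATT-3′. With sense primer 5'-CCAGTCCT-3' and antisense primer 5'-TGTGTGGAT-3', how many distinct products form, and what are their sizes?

Three products: 113 bp, 55 bp, 34 bp

The forward primer CCAGTCCT matches the top strand at positions 45–52, 103–110, 124–131.
The reverse primer's reverse complement is ATCCACACA, matching at positions 149–157.
Each forward site pairs with the reverse site to give a product ending at position 157: sizes 113, 55, 34 bp.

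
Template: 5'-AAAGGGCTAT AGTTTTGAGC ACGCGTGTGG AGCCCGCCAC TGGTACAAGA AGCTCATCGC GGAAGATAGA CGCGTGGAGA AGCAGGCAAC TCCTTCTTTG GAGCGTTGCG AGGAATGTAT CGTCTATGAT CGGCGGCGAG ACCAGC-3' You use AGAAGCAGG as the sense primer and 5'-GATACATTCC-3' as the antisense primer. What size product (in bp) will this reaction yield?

The forward primer matches the template at positions 78–86.
Taking the reverse complement of GATACATTCC gives GGAATGTATC, found at positions 112–121 on the template; the primer anneals here to the top strand with its 3' end pointing upstream.
Amplicon spans positions 78–121: 44 bp.

44 bp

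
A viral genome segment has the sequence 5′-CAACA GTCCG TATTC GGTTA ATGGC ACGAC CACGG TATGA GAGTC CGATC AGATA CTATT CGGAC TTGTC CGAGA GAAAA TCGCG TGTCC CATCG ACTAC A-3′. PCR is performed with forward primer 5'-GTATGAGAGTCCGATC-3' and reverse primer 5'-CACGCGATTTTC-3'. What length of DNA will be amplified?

53 bp

Forward primer GTATGAGAGTCCGATC is found on the top strand at positions 35–50.
The reverse primer's reverse complement is GAAAATCGCGTG, which matches the template at positions 76–87.
Product length = (reverse-primer end) − (forward-primer start) + 1 = 87 − 35 + 1 = 53 bp.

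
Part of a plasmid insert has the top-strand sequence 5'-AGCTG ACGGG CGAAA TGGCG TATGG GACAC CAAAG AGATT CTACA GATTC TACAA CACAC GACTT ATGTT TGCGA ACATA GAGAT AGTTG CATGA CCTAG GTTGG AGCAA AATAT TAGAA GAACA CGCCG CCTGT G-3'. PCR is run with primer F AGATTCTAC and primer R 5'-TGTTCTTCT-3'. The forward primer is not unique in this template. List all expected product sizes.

The forward primer AGATTCTAC matches the top strand at positions 36–44, 45–53.
The reverse primer's reverse complement is AGAAGAACA, matching at positions 117–125.
Each forward site pairs with the reverse site to give a product ending at position 125: sizes 90, 81 bp.

90 bp, 81 bp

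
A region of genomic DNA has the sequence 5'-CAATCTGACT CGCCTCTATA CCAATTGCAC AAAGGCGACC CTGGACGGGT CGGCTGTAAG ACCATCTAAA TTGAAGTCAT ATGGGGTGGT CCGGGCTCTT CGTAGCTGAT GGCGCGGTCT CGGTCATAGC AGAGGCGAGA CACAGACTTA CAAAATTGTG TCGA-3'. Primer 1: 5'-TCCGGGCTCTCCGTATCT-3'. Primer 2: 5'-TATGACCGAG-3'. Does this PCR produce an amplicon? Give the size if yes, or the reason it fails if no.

No product — primer 1 has no binding site in the template.

Primer 1 (TCCGGGCTCTCCGTATCT) does not match the top strand, and its reverse complement AGATACGGAGAGCCCGGA does not match either.
With no annealing site for primer 1, no amplification occurs.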